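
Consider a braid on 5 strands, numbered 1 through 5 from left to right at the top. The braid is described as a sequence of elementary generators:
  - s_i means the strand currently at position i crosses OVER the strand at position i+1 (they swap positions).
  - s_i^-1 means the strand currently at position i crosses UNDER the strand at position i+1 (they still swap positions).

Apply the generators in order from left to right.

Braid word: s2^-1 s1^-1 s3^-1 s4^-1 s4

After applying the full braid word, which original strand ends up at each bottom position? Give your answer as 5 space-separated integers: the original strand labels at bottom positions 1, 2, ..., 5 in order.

Gen 1 (s2^-1): strand 2 crosses under strand 3. Perm now: [1 3 2 4 5]
Gen 2 (s1^-1): strand 1 crosses under strand 3. Perm now: [3 1 2 4 5]
Gen 3 (s3^-1): strand 2 crosses under strand 4. Perm now: [3 1 4 2 5]
Gen 4 (s4^-1): strand 2 crosses under strand 5. Perm now: [3 1 4 5 2]
Gen 5 (s4): strand 5 crosses over strand 2. Perm now: [3 1 4 2 5]

Answer: 3 1 4 2 5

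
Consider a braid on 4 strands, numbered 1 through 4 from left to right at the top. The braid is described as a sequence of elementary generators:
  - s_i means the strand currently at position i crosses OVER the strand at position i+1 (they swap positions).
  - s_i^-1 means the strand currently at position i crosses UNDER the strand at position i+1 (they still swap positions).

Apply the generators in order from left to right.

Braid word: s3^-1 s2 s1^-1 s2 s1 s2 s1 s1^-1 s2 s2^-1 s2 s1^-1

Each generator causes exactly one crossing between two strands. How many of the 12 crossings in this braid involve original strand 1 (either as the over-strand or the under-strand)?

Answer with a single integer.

Answer: 8

Derivation:
Gen 1: crossing 3x4. Involves strand 1? no. Count so far: 0
Gen 2: crossing 2x4. Involves strand 1? no. Count so far: 0
Gen 3: crossing 1x4. Involves strand 1? yes. Count so far: 1
Gen 4: crossing 1x2. Involves strand 1? yes. Count so far: 2
Gen 5: crossing 4x2. Involves strand 1? no. Count so far: 2
Gen 6: crossing 4x1. Involves strand 1? yes. Count so far: 3
Gen 7: crossing 2x1. Involves strand 1? yes. Count so far: 4
Gen 8: crossing 1x2. Involves strand 1? yes. Count so far: 5
Gen 9: crossing 1x4. Involves strand 1? yes. Count so far: 6
Gen 10: crossing 4x1. Involves strand 1? yes. Count so far: 7
Gen 11: crossing 1x4. Involves strand 1? yes. Count so far: 8
Gen 12: crossing 2x4. Involves strand 1? no. Count so far: 8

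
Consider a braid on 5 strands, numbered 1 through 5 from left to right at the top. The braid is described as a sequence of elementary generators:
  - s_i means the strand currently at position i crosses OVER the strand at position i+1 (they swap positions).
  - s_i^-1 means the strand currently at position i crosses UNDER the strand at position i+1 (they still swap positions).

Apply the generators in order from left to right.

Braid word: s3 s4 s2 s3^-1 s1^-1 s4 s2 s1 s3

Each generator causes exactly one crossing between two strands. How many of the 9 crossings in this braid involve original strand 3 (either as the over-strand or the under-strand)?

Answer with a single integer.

Answer: 4

Derivation:
Gen 1: crossing 3x4. Involves strand 3? yes. Count so far: 1
Gen 2: crossing 3x5. Involves strand 3? yes. Count so far: 2
Gen 3: crossing 2x4. Involves strand 3? no. Count so far: 2
Gen 4: crossing 2x5. Involves strand 3? no. Count so far: 2
Gen 5: crossing 1x4. Involves strand 3? no. Count so far: 2
Gen 6: crossing 2x3. Involves strand 3? yes. Count so far: 3
Gen 7: crossing 1x5. Involves strand 3? no. Count so far: 3
Gen 8: crossing 4x5. Involves strand 3? no. Count so far: 3
Gen 9: crossing 1x3. Involves strand 3? yes. Count so far: 4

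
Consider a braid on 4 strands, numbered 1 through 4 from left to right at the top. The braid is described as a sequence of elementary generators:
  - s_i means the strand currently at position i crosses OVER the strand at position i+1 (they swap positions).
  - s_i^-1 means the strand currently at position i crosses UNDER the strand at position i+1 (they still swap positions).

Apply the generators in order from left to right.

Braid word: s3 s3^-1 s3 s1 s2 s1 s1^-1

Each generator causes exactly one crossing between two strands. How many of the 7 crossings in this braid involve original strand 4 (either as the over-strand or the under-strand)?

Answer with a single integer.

Gen 1: crossing 3x4. Involves strand 4? yes. Count so far: 1
Gen 2: crossing 4x3. Involves strand 4? yes. Count so far: 2
Gen 3: crossing 3x4. Involves strand 4? yes. Count so far: 3
Gen 4: crossing 1x2. Involves strand 4? no. Count so far: 3
Gen 5: crossing 1x4. Involves strand 4? yes. Count so far: 4
Gen 6: crossing 2x4. Involves strand 4? yes. Count so far: 5
Gen 7: crossing 4x2. Involves strand 4? yes. Count so far: 6

Answer: 6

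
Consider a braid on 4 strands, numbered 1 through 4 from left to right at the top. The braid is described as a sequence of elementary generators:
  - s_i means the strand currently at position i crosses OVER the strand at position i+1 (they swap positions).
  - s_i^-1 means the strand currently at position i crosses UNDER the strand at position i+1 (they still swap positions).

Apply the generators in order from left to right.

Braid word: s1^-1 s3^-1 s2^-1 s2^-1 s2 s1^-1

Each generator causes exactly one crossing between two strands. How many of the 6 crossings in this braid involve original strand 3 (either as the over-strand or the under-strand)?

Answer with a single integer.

Gen 1: crossing 1x2. Involves strand 3? no. Count so far: 0
Gen 2: crossing 3x4. Involves strand 3? yes. Count so far: 1
Gen 3: crossing 1x4. Involves strand 3? no. Count so far: 1
Gen 4: crossing 4x1. Involves strand 3? no. Count so far: 1
Gen 5: crossing 1x4. Involves strand 3? no. Count so far: 1
Gen 6: crossing 2x4. Involves strand 3? no. Count so far: 1

Answer: 1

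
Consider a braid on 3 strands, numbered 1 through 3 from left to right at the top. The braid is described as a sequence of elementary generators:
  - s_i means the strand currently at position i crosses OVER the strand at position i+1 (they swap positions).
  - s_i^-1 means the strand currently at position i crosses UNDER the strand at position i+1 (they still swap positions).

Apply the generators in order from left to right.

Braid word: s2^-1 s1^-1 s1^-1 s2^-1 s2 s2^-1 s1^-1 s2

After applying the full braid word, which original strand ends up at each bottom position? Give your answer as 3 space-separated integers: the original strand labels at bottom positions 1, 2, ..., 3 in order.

Answer: 2 3 1

Derivation:
Gen 1 (s2^-1): strand 2 crosses under strand 3. Perm now: [1 3 2]
Gen 2 (s1^-1): strand 1 crosses under strand 3. Perm now: [3 1 2]
Gen 3 (s1^-1): strand 3 crosses under strand 1. Perm now: [1 3 2]
Gen 4 (s2^-1): strand 3 crosses under strand 2. Perm now: [1 2 3]
Gen 5 (s2): strand 2 crosses over strand 3. Perm now: [1 3 2]
Gen 6 (s2^-1): strand 3 crosses under strand 2. Perm now: [1 2 3]
Gen 7 (s1^-1): strand 1 crosses under strand 2. Perm now: [2 1 3]
Gen 8 (s2): strand 1 crosses over strand 3. Perm now: [2 3 1]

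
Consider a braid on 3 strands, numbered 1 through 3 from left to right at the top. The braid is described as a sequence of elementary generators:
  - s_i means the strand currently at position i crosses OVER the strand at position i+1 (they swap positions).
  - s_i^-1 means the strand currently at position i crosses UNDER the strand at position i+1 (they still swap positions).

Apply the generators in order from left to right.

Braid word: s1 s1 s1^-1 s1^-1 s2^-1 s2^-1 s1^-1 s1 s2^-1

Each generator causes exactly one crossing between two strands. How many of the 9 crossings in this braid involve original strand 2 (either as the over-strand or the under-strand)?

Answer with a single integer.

Answer: 9

Derivation:
Gen 1: crossing 1x2. Involves strand 2? yes. Count so far: 1
Gen 2: crossing 2x1. Involves strand 2? yes. Count so far: 2
Gen 3: crossing 1x2. Involves strand 2? yes. Count so far: 3
Gen 4: crossing 2x1. Involves strand 2? yes. Count so far: 4
Gen 5: crossing 2x3. Involves strand 2? yes. Count so far: 5
Gen 6: crossing 3x2. Involves strand 2? yes. Count so far: 6
Gen 7: crossing 1x2. Involves strand 2? yes. Count so far: 7
Gen 8: crossing 2x1. Involves strand 2? yes. Count so far: 8
Gen 9: crossing 2x3. Involves strand 2? yes. Count so far: 9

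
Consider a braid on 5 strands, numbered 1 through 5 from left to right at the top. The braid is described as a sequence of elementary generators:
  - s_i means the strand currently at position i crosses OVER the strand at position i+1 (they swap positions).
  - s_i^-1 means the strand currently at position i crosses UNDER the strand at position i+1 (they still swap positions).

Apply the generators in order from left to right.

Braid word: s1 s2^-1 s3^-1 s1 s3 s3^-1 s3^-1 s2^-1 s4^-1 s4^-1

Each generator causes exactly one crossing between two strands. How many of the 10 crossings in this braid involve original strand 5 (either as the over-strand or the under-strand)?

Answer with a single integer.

Gen 1: crossing 1x2. Involves strand 5? no. Count so far: 0
Gen 2: crossing 1x3. Involves strand 5? no. Count so far: 0
Gen 3: crossing 1x4. Involves strand 5? no. Count so far: 0
Gen 4: crossing 2x3. Involves strand 5? no. Count so far: 0
Gen 5: crossing 4x1. Involves strand 5? no. Count so far: 0
Gen 6: crossing 1x4. Involves strand 5? no. Count so far: 0
Gen 7: crossing 4x1. Involves strand 5? no. Count so far: 0
Gen 8: crossing 2x1. Involves strand 5? no. Count so far: 0
Gen 9: crossing 4x5. Involves strand 5? yes. Count so far: 1
Gen 10: crossing 5x4. Involves strand 5? yes. Count so far: 2

Answer: 2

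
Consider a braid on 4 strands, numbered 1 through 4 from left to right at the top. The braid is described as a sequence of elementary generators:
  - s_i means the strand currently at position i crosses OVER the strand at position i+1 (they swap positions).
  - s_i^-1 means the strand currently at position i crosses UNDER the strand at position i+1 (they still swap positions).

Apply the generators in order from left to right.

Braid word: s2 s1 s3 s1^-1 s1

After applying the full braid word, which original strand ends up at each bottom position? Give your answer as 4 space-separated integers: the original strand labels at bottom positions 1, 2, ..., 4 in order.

Gen 1 (s2): strand 2 crosses over strand 3. Perm now: [1 3 2 4]
Gen 2 (s1): strand 1 crosses over strand 3. Perm now: [3 1 2 4]
Gen 3 (s3): strand 2 crosses over strand 4. Perm now: [3 1 4 2]
Gen 4 (s1^-1): strand 3 crosses under strand 1. Perm now: [1 3 4 2]
Gen 5 (s1): strand 1 crosses over strand 3. Perm now: [3 1 4 2]

Answer: 3 1 4 2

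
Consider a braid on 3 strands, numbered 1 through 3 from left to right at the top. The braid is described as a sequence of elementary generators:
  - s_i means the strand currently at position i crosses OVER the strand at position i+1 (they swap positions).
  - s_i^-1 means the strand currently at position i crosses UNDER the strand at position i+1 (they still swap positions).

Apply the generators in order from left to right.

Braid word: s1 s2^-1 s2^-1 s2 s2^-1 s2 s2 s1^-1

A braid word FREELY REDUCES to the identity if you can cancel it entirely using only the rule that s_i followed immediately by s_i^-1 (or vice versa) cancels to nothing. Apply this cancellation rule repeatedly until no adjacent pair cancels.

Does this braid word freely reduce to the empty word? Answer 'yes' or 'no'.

Gen 1 (s1): push. Stack: [s1]
Gen 2 (s2^-1): push. Stack: [s1 s2^-1]
Gen 3 (s2^-1): push. Stack: [s1 s2^-1 s2^-1]
Gen 4 (s2): cancels prior s2^-1. Stack: [s1 s2^-1]
Gen 5 (s2^-1): push. Stack: [s1 s2^-1 s2^-1]
Gen 6 (s2): cancels prior s2^-1. Stack: [s1 s2^-1]
Gen 7 (s2): cancels prior s2^-1. Stack: [s1]
Gen 8 (s1^-1): cancels prior s1. Stack: []
Reduced word: (empty)

Answer: yes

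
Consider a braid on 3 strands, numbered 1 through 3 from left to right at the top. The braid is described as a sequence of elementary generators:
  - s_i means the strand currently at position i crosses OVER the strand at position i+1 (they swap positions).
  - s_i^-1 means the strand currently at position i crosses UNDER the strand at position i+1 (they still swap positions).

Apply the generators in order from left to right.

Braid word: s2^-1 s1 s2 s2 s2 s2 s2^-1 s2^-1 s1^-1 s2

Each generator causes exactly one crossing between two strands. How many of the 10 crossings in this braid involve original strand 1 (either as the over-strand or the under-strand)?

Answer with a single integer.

Gen 1: crossing 2x3. Involves strand 1? no. Count so far: 0
Gen 2: crossing 1x3. Involves strand 1? yes. Count so far: 1
Gen 3: crossing 1x2. Involves strand 1? yes. Count so far: 2
Gen 4: crossing 2x1. Involves strand 1? yes. Count so far: 3
Gen 5: crossing 1x2. Involves strand 1? yes. Count so far: 4
Gen 6: crossing 2x1. Involves strand 1? yes. Count so far: 5
Gen 7: crossing 1x2. Involves strand 1? yes. Count so far: 6
Gen 8: crossing 2x1. Involves strand 1? yes. Count so far: 7
Gen 9: crossing 3x1. Involves strand 1? yes. Count so far: 8
Gen 10: crossing 3x2. Involves strand 1? no. Count so far: 8

Answer: 8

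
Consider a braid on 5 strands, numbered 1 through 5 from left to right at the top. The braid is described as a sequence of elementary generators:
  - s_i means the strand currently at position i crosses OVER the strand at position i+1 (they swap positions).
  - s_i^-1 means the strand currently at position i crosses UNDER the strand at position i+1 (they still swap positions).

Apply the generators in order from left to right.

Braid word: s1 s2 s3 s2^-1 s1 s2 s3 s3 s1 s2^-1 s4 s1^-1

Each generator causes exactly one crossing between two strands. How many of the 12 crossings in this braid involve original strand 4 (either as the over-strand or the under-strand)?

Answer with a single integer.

Answer: 5

Derivation:
Gen 1: crossing 1x2. Involves strand 4? no. Count so far: 0
Gen 2: crossing 1x3. Involves strand 4? no. Count so far: 0
Gen 3: crossing 1x4. Involves strand 4? yes. Count so far: 1
Gen 4: crossing 3x4. Involves strand 4? yes. Count so far: 2
Gen 5: crossing 2x4. Involves strand 4? yes. Count so far: 3
Gen 6: crossing 2x3. Involves strand 4? no. Count so far: 3
Gen 7: crossing 2x1. Involves strand 4? no. Count so far: 3
Gen 8: crossing 1x2. Involves strand 4? no. Count so far: 3
Gen 9: crossing 4x3. Involves strand 4? yes. Count so far: 4
Gen 10: crossing 4x2. Involves strand 4? yes. Count so far: 5
Gen 11: crossing 1x5. Involves strand 4? no. Count so far: 5
Gen 12: crossing 3x2. Involves strand 4? no. Count so far: 5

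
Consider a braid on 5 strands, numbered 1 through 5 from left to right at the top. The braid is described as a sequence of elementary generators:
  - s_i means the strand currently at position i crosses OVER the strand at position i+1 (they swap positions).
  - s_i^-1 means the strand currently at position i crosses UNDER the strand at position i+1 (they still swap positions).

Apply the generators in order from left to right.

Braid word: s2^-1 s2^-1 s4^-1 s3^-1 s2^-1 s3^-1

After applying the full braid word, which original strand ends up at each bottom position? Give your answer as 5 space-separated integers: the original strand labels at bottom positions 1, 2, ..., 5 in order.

Gen 1 (s2^-1): strand 2 crosses under strand 3. Perm now: [1 3 2 4 5]
Gen 2 (s2^-1): strand 3 crosses under strand 2. Perm now: [1 2 3 4 5]
Gen 3 (s4^-1): strand 4 crosses under strand 5. Perm now: [1 2 3 5 4]
Gen 4 (s3^-1): strand 3 crosses under strand 5. Perm now: [1 2 5 3 4]
Gen 5 (s2^-1): strand 2 crosses under strand 5. Perm now: [1 5 2 3 4]
Gen 6 (s3^-1): strand 2 crosses under strand 3. Perm now: [1 5 3 2 4]

Answer: 1 5 3 2 4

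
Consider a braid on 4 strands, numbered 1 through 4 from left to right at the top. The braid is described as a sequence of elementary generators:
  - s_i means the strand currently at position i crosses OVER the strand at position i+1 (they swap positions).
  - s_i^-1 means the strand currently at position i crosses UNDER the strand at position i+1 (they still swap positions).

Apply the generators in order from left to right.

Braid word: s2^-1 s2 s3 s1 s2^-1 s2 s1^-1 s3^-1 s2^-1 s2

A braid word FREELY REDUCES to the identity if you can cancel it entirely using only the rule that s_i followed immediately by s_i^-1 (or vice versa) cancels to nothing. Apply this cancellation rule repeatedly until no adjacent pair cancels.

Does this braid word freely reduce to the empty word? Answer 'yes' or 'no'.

Gen 1 (s2^-1): push. Stack: [s2^-1]
Gen 2 (s2): cancels prior s2^-1. Stack: []
Gen 3 (s3): push. Stack: [s3]
Gen 4 (s1): push. Stack: [s3 s1]
Gen 5 (s2^-1): push. Stack: [s3 s1 s2^-1]
Gen 6 (s2): cancels prior s2^-1. Stack: [s3 s1]
Gen 7 (s1^-1): cancels prior s1. Stack: [s3]
Gen 8 (s3^-1): cancels prior s3. Stack: []
Gen 9 (s2^-1): push. Stack: [s2^-1]
Gen 10 (s2): cancels prior s2^-1. Stack: []
Reduced word: (empty)

Answer: yes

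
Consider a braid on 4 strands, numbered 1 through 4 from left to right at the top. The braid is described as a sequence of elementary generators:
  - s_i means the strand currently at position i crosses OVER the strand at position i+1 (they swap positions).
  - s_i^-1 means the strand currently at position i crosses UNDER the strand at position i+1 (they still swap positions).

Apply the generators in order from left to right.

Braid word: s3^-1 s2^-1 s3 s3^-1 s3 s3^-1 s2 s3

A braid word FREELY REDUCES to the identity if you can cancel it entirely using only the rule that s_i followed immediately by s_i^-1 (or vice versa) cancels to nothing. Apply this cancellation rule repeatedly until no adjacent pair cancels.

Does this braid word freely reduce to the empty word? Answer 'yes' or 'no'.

Gen 1 (s3^-1): push. Stack: [s3^-1]
Gen 2 (s2^-1): push. Stack: [s3^-1 s2^-1]
Gen 3 (s3): push. Stack: [s3^-1 s2^-1 s3]
Gen 4 (s3^-1): cancels prior s3. Stack: [s3^-1 s2^-1]
Gen 5 (s3): push. Stack: [s3^-1 s2^-1 s3]
Gen 6 (s3^-1): cancels prior s3. Stack: [s3^-1 s2^-1]
Gen 7 (s2): cancels prior s2^-1. Stack: [s3^-1]
Gen 8 (s3): cancels prior s3^-1. Stack: []
Reduced word: (empty)

Answer: yes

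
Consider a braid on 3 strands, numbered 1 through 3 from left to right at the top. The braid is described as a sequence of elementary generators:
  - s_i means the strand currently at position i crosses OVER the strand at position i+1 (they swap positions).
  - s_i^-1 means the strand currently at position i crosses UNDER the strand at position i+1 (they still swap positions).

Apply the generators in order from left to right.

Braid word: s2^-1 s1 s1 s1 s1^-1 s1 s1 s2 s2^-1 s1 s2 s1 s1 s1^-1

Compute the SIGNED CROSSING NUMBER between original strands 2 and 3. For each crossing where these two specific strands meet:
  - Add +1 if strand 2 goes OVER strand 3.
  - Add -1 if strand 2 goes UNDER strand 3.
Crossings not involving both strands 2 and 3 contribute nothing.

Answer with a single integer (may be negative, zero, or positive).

Answer: -2

Derivation:
Gen 1: 2 under 3. Both 2&3? yes. Contrib: -1. Sum: -1
Gen 2: crossing 1x3. Both 2&3? no. Sum: -1
Gen 3: crossing 3x1. Both 2&3? no. Sum: -1
Gen 4: crossing 1x3. Both 2&3? no. Sum: -1
Gen 5: crossing 3x1. Both 2&3? no. Sum: -1
Gen 6: crossing 1x3. Both 2&3? no. Sum: -1
Gen 7: crossing 3x1. Both 2&3? no. Sum: -1
Gen 8: 3 over 2. Both 2&3? yes. Contrib: -1. Sum: -2
Gen 9: 2 under 3. Both 2&3? yes. Contrib: -1. Sum: -3
Gen 10: crossing 1x3. Both 2&3? no. Sum: -3
Gen 11: crossing 1x2. Both 2&3? no. Sum: -3
Gen 12: 3 over 2. Both 2&3? yes. Contrib: -1. Sum: -4
Gen 13: 2 over 3. Both 2&3? yes. Contrib: +1. Sum: -3
Gen 14: 3 under 2. Both 2&3? yes. Contrib: +1. Sum: -2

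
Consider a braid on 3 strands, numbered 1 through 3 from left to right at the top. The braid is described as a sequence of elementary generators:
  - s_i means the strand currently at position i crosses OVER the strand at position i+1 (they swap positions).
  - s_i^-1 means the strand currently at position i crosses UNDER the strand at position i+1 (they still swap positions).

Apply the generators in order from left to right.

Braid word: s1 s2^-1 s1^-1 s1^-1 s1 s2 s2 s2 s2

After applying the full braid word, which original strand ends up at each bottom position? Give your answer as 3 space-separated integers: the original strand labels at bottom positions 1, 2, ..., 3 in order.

Gen 1 (s1): strand 1 crosses over strand 2. Perm now: [2 1 3]
Gen 2 (s2^-1): strand 1 crosses under strand 3. Perm now: [2 3 1]
Gen 3 (s1^-1): strand 2 crosses under strand 3. Perm now: [3 2 1]
Gen 4 (s1^-1): strand 3 crosses under strand 2. Perm now: [2 3 1]
Gen 5 (s1): strand 2 crosses over strand 3. Perm now: [3 2 1]
Gen 6 (s2): strand 2 crosses over strand 1. Perm now: [3 1 2]
Gen 7 (s2): strand 1 crosses over strand 2. Perm now: [3 2 1]
Gen 8 (s2): strand 2 crosses over strand 1. Perm now: [3 1 2]
Gen 9 (s2): strand 1 crosses over strand 2. Perm now: [3 2 1]

Answer: 3 2 1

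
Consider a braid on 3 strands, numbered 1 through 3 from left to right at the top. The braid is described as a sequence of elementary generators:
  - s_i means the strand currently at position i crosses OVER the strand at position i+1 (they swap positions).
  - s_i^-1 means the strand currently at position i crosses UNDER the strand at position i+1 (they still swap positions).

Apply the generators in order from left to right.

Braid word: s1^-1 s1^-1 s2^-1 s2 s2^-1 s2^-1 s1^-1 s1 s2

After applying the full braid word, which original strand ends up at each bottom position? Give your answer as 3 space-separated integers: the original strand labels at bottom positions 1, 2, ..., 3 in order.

Gen 1 (s1^-1): strand 1 crosses under strand 2. Perm now: [2 1 3]
Gen 2 (s1^-1): strand 2 crosses under strand 1. Perm now: [1 2 3]
Gen 3 (s2^-1): strand 2 crosses under strand 3. Perm now: [1 3 2]
Gen 4 (s2): strand 3 crosses over strand 2. Perm now: [1 2 3]
Gen 5 (s2^-1): strand 2 crosses under strand 3. Perm now: [1 3 2]
Gen 6 (s2^-1): strand 3 crosses under strand 2. Perm now: [1 2 3]
Gen 7 (s1^-1): strand 1 crosses under strand 2. Perm now: [2 1 3]
Gen 8 (s1): strand 2 crosses over strand 1. Perm now: [1 2 3]
Gen 9 (s2): strand 2 crosses over strand 3. Perm now: [1 3 2]

Answer: 1 3 2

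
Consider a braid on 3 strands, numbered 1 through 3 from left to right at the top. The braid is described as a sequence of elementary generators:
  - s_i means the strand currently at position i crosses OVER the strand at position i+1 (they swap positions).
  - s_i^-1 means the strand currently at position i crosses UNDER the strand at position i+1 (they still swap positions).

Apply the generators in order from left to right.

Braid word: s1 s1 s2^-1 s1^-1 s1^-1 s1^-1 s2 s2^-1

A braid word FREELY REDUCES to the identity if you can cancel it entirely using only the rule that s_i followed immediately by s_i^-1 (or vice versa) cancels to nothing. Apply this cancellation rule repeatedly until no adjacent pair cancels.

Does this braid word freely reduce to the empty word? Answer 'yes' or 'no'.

Gen 1 (s1): push. Stack: [s1]
Gen 2 (s1): push. Stack: [s1 s1]
Gen 3 (s2^-1): push. Stack: [s1 s1 s2^-1]
Gen 4 (s1^-1): push. Stack: [s1 s1 s2^-1 s1^-1]
Gen 5 (s1^-1): push. Stack: [s1 s1 s2^-1 s1^-1 s1^-1]
Gen 6 (s1^-1): push. Stack: [s1 s1 s2^-1 s1^-1 s1^-1 s1^-1]
Gen 7 (s2): push. Stack: [s1 s1 s2^-1 s1^-1 s1^-1 s1^-1 s2]
Gen 8 (s2^-1): cancels prior s2. Stack: [s1 s1 s2^-1 s1^-1 s1^-1 s1^-1]
Reduced word: s1 s1 s2^-1 s1^-1 s1^-1 s1^-1

Answer: no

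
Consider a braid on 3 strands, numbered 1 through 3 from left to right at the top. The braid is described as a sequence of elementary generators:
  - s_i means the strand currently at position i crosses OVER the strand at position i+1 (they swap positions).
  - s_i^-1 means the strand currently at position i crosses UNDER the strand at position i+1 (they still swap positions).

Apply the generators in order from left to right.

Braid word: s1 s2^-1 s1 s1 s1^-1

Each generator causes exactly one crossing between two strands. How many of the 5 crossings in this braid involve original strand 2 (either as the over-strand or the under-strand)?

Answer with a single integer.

Answer: 4

Derivation:
Gen 1: crossing 1x2. Involves strand 2? yes. Count so far: 1
Gen 2: crossing 1x3. Involves strand 2? no. Count so far: 1
Gen 3: crossing 2x3. Involves strand 2? yes. Count so far: 2
Gen 4: crossing 3x2. Involves strand 2? yes. Count so far: 3
Gen 5: crossing 2x3. Involves strand 2? yes. Count so far: 4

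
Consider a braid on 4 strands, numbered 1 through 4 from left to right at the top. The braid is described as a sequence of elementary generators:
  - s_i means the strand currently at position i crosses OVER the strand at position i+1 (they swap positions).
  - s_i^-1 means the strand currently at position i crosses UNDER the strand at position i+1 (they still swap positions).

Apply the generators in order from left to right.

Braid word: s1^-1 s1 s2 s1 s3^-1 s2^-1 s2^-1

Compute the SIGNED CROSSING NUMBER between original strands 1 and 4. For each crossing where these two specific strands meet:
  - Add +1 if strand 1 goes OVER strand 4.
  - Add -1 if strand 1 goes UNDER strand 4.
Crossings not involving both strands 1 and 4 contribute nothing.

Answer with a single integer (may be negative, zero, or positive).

Answer: 0

Derivation:
Gen 1: crossing 1x2. Both 1&4? no. Sum: 0
Gen 2: crossing 2x1. Both 1&4? no. Sum: 0
Gen 3: crossing 2x3. Both 1&4? no. Sum: 0
Gen 4: crossing 1x3. Both 1&4? no. Sum: 0
Gen 5: crossing 2x4. Both 1&4? no. Sum: 0
Gen 6: 1 under 4. Both 1&4? yes. Contrib: -1. Sum: -1
Gen 7: 4 under 1. Both 1&4? yes. Contrib: +1. Sum: 0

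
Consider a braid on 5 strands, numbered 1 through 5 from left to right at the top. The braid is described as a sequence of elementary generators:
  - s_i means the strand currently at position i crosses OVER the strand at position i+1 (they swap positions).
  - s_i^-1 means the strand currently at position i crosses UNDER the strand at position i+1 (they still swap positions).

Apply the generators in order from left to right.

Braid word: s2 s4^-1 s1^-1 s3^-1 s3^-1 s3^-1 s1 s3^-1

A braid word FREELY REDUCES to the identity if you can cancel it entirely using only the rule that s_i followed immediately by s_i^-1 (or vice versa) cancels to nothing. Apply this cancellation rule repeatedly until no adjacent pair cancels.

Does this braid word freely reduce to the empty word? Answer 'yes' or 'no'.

Gen 1 (s2): push. Stack: [s2]
Gen 2 (s4^-1): push. Stack: [s2 s4^-1]
Gen 3 (s1^-1): push. Stack: [s2 s4^-1 s1^-1]
Gen 4 (s3^-1): push. Stack: [s2 s4^-1 s1^-1 s3^-1]
Gen 5 (s3^-1): push. Stack: [s2 s4^-1 s1^-1 s3^-1 s3^-1]
Gen 6 (s3^-1): push. Stack: [s2 s4^-1 s1^-1 s3^-1 s3^-1 s3^-1]
Gen 7 (s1): push. Stack: [s2 s4^-1 s1^-1 s3^-1 s3^-1 s3^-1 s1]
Gen 8 (s3^-1): push. Stack: [s2 s4^-1 s1^-1 s3^-1 s3^-1 s3^-1 s1 s3^-1]
Reduced word: s2 s4^-1 s1^-1 s3^-1 s3^-1 s3^-1 s1 s3^-1

Answer: no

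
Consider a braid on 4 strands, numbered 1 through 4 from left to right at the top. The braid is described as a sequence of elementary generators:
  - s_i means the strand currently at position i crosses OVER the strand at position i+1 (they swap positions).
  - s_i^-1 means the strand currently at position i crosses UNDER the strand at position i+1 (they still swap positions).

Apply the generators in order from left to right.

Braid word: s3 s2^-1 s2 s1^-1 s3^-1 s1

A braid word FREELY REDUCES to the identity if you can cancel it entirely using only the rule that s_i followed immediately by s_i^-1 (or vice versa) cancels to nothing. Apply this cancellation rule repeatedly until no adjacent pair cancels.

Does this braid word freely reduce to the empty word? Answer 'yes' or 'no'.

Answer: no

Derivation:
Gen 1 (s3): push. Stack: [s3]
Gen 2 (s2^-1): push. Stack: [s3 s2^-1]
Gen 3 (s2): cancels prior s2^-1. Stack: [s3]
Gen 4 (s1^-1): push. Stack: [s3 s1^-1]
Gen 5 (s3^-1): push. Stack: [s3 s1^-1 s3^-1]
Gen 6 (s1): push. Stack: [s3 s1^-1 s3^-1 s1]
Reduced word: s3 s1^-1 s3^-1 s1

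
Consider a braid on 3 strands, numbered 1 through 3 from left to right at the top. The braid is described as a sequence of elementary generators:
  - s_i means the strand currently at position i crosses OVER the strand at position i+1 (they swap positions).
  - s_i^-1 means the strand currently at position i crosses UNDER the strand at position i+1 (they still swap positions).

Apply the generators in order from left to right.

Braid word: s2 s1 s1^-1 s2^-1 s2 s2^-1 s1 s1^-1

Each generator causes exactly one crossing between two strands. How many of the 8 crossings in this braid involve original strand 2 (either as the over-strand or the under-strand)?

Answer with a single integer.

Answer: 6

Derivation:
Gen 1: crossing 2x3. Involves strand 2? yes. Count so far: 1
Gen 2: crossing 1x3. Involves strand 2? no. Count so far: 1
Gen 3: crossing 3x1. Involves strand 2? no. Count so far: 1
Gen 4: crossing 3x2. Involves strand 2? yes. Count so far: 2
Gen 5: crossing 2x3. Involves strand 2? yes. Count so far: 3
Gen 6: crossing 3x2. Involves strand 2? yes. Count so far: 4
Gen 7: crossing 1x2. Involves strand 2? yes. Count so far: 5
Gen 8: crossing 2x1. Involves strand 2? yes. Count so far: 6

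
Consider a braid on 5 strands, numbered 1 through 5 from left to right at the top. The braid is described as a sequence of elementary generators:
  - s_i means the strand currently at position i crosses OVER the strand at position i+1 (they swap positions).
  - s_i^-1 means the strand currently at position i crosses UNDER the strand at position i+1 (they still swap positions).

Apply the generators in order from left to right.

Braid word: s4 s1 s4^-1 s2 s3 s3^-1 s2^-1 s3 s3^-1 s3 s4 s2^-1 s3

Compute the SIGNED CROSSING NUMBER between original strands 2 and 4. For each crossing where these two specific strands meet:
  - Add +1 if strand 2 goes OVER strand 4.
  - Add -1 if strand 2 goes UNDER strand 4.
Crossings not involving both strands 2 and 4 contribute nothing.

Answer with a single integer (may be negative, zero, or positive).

Gen 1: crossing 4x5. Both 2&4? no. Sum: 0
Gen 2: crossing 1x2. Both 2&4? no. Sum: 0
Gen 3: crossing 5x4. Both 2&4? no. Sum: 0
Gen 4: crossing 1x3. Both 2&4? no. Sum: 0
Gen 5: crossing 1x4. Both 2&4? no. Sum: 0
Gen 6: crossing 4x1. Both 2&4? no. Sum: 0
Gen 7: crossing 3x1. Both 2&4? no. Sum: 0
Gen 8: crossing 3x4. Both 2&4? no. Sum: 0
Gen 9: crossing 4x3. Both 2&4? no. Sum: 0
Gen 10: crossing 3x4. Both 2&4? no. Sum: 0
Gen 11: crossing 3x5. Both 2&4? no. Sum: 0
Gen 12: crossing 1x4. Both 2&4? no. Sum: 0
Gen 13: crossing 1x5. Both 2&4? no. Sum: 0

Answer: 0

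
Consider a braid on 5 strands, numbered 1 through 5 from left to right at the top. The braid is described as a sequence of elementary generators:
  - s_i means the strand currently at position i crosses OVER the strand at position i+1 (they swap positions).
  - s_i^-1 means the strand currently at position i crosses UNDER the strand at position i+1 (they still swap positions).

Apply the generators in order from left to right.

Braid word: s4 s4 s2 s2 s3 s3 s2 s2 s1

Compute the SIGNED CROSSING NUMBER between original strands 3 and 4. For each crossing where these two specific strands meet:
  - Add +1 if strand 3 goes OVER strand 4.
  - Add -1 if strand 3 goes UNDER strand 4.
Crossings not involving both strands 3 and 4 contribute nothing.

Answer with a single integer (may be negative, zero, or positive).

Answer: 0

Derivation:
Gen 1: crossing 4x5. Both 3&4? no. Sum: 0
Gen 2: crossing 5x4. Both 3&4? no. Sum: 0
Gen 3: crossing 2x3. Both 3&4? no. Sum: 0
Gen 4: crossing 3x2. Both 3&4? no. Sum: 0
Gen 5: 3 over 4. Both 3&4? yes. Contrib: +1. Sum: 1
Gen 6: 4 over 3. Both 3&4? yes. Contrib: -1. Sum: 0
Gen 7: crossing 2x3. Both 3&4? no. Sum: 0
Gen 8: crossing 3x2. Both 3&4? no. Sum: 0
Gen 9: crossing 1x2. Both 3&4? no. Sum: 0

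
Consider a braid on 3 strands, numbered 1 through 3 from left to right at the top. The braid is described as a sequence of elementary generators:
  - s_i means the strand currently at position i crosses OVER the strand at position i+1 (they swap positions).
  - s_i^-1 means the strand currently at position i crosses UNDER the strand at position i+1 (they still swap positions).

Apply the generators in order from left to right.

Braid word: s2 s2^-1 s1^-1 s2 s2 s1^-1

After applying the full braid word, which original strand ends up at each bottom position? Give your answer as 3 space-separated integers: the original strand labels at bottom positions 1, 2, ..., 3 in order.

Answer: 1 2 3

Derivation:
Gen 1 (s2): strand 2 crosses over strand 3. Perm now: [1 3 2]
Gen 2 (s2^-1): strand 3 crosses under strand 2. Perm now: [1 2 3]
Gen 3 (s1^-1): strand 1 crosses under strand 2. Perm now: [2 1 3]
Gen 4 (s2): strand 1 crosses over strand 3. Perm now: [2 3 1]
Gen 5 (s2): strand 3 crosses over strand 1. Perm now: [2 1 3]
Gen 6 (s1^-1): strand 2 crosses under strand 1. Perm now: [1 2 3]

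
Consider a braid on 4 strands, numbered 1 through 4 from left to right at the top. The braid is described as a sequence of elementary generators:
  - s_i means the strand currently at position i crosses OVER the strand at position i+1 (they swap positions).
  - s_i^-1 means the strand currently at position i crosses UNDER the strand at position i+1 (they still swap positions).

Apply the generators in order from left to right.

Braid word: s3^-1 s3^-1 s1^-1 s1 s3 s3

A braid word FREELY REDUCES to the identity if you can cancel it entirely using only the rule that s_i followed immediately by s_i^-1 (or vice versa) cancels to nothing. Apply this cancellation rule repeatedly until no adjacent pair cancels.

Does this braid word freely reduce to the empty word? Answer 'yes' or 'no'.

Answer: yes

Derivation:
Gen 1 (s3^-1): push. Stack: [s3^-1]
Gen 2 (s3^-1): push. Stack: [s3^-1 s3^-1]
Gen 3 (s1^-1): push. Stack: [s3^-1 s3^-1 s1^-1]
Gen 4 (s1): cancels prior s1^-1. Stack: [s3^-1 s3^-1]
Gen 5 (s3): cancels prior s3^-1. Stack: [s3^-1]
Gen 6 (s3): cancels prior s3^-1. Stack: []
Reduced word: (empty)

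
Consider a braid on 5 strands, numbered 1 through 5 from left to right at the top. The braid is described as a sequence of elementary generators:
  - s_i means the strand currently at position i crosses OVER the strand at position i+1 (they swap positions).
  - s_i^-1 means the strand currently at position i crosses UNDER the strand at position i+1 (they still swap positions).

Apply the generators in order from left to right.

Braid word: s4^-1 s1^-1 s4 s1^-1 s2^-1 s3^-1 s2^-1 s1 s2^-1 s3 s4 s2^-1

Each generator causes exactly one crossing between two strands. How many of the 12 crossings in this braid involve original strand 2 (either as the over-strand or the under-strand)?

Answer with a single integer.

Answer: 6

Derivation:
Gen 1: crossing 4x5. Involves strand 2? no. Count so far: 0
Gen 2: crossing 1x2. Involves strand 2? yes. Count so far: 1
Gen 3: crossing 5x4. Involves strand 2? no. Count so far: 1
Gen 4: crossing 2x1. Involves strand 2? yes. Count so far: 2
Gen 5: crossing 2x3. Involves strand 2? yes. Count so far: 3
Gen 6: crossing 2x4. Involves strand 2? yes. Count so far: 4
Gen 7: crossing 3x4. Involves strand 2? no. Count so far: 4
Gen 8: crossing 1x4. Involves strand 2? no. Count so far: 4
Gen 9: crossing 1x3. Involves strand 2? no. Count so far: 4
Gen 10: crossing 1x2. Involves strand 2? yes. Count so far: 5
Gen 11: crossing 1x5. Involves strand 2? no. Count so far: 5
Gen 12: crossing 3x2. Involves strand 2? yes. Count so far: 6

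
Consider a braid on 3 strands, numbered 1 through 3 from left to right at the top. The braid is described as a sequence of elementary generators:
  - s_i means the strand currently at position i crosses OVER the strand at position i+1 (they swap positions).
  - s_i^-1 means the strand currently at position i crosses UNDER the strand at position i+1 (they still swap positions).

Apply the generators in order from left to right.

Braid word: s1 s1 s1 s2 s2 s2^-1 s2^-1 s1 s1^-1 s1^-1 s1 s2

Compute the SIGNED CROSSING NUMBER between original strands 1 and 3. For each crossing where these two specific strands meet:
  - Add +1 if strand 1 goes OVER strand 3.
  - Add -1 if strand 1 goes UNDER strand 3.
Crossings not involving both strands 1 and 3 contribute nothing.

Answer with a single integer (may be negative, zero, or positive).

Gen 1: crossing 1x2. Both 1&3? no. Sum: 0
Gen 2: crossing 2x1. Both 1&3? no. Sum: 0
Gen 3: crossing 1x2. Both 1&3? no. Sum: 0
Gen 4: 1 over 3. Both 1&3? yes. Contrib: +1. Sum: 1
Gen 5: 3 over 1. Both 1&3? yes. Contrib: -1. Sum: 0
Gen 6: 1 under 3. Both 1&3? yes. Contrib: -1. Sum: -1
Gen 7: 3 under 1. Both 1&3? yes. Contrib: +1. Sum: 0
Gen 8: crossing 2x1. Both 1&3? no. Sum: 0
Gen 9: crossing 1x2. Both 1&3? no. Sum: 0
Gen 10: crossing 2x1. Both 1&3? no. Sum: 0
Gen 11: crossing 1x2. Both 1&3? no. Sum: 0
Gen 12: 1 over 3. Both 1&3? yes. Contrib: +1. Sum: 1

Answer: 1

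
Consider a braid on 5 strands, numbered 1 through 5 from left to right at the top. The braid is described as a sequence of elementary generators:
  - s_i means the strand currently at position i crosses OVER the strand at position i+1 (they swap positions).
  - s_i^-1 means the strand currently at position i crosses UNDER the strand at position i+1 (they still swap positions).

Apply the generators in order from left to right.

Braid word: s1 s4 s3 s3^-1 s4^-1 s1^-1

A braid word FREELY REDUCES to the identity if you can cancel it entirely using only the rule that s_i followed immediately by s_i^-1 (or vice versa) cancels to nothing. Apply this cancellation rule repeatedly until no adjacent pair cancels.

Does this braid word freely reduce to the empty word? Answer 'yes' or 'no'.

Answer: yes

Derivation:
Gen 1 (s1): push. Stack: [s1]
Gen 2 (s4): push. Stack: [s1 s4]
Gen 3 (s3): push. Stack: [s1 s4 s3]
Gen 4 (s3^-1): cancels prior s3. Stack: [s1 s4]
Gen 5 (s4^-1): cancels prior s4. Stack: [s1]
Gen 6 (s1^-1): cancels prior s1. Stack: []
Reduced word: (empty)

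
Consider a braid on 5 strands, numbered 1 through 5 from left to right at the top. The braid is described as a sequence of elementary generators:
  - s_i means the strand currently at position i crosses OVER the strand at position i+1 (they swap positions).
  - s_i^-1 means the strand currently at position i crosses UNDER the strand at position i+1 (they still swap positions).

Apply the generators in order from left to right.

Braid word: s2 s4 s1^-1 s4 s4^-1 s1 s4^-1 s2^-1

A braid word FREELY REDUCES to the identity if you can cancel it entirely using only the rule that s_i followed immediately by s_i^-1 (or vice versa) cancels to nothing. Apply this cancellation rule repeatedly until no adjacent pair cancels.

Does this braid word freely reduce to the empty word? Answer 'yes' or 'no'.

Gen 1 (s2): push. Stack: [s2]
Gen 2 (s4): push. Stack: [s2 s4]
Gen 3 (s1^-1): push. Stack: [s2 s4 s1^-1]
Gen 4 (s4): push. Stack: [s2 s4 s1^-1 s4]
Gen 5 (s4^-1): cancels prior s4. Stack: [s2 s4 s1^-1]
Gen 6 (s1): cancels prior s1^-1. Stack: [s2 s4]
Gen 7 (s4^-1): cancels prior s4. Stack: [s2]
Gen 8 (s2^-1): cancels prior s2. Stack: []
Reduced word: (empty)

Answer: yes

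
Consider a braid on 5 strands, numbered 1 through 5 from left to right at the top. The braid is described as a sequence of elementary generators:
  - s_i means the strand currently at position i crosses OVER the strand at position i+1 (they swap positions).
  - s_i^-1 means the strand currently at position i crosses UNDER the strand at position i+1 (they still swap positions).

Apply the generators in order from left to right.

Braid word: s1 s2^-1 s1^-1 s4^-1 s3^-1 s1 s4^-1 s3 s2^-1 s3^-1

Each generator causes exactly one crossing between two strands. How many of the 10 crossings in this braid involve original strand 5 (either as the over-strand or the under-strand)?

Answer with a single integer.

Answer: 4

Derivation:
Gen 1: crossing 1x2. Involves strand 5? no. Count so far: 0
Gen 2: crossing 1x3. Involves strand 5? no. Count so far: 0
Gen 3: crossing 2x3. Involves strand 5? no. Count so far: 0
Gen 4: crossing 4x5. Involves strand 5? yes. Count so far: 1
Gen 5: crossing 1x5. Involves strand 5? yes. Count so far: 2
Gen 6: crossing 3x2. Involves strand 5? no. Count so far: 2
Gen 7: crossing 1x4. Involves strand 5? no. Count so far: 2
Gen 8: crossing 5x4. Involves strand 5? yes. Count so far: 3
Gen 9: crossing 3x4. Involves strand 5? no. Count so far: 3
Gen 10: crossing 3x5. Involves strand 5? yes. Count so far: 4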